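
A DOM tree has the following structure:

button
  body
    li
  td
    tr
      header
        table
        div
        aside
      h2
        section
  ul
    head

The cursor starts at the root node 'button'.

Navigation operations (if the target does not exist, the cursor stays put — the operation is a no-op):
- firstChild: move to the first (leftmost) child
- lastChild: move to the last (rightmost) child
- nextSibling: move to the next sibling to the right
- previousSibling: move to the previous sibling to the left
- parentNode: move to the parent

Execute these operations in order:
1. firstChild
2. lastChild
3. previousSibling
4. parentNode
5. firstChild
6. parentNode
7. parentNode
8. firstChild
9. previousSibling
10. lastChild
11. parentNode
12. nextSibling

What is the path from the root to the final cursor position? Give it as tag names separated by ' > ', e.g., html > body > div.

Answer: button > td

Derivation:
After 1 (firstChild): body
After 2 (lastChild): li
After 3 (previousSibling): li (no-op, stayed)
After 4 (parentNode): body
After 5 (firstChild): li
After 6 (parentNode): body
After 7 (parentNode): button
After 8 (firstChild): body
After 9 (previousSibling): body (no-op, stayed)
After 10 (lastChild): li
After 11 (parentNode): body
After 12 (nextSibling): td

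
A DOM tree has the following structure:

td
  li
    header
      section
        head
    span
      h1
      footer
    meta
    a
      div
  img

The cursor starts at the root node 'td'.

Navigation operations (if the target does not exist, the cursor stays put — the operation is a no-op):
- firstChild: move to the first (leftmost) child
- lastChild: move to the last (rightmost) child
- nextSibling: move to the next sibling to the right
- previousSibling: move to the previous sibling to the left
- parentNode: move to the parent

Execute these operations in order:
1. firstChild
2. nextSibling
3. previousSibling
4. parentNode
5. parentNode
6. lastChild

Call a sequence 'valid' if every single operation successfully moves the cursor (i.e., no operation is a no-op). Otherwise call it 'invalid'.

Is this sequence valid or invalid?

Answer: invalid

Derivation:
After 1 (firstChild): li
After 2 (nextSibling): img
After 3 (previousSibling): li
After 4 (parentNode): td
After 5 (parentNode): td (no-op, stayed)
After 6 (lastChild): img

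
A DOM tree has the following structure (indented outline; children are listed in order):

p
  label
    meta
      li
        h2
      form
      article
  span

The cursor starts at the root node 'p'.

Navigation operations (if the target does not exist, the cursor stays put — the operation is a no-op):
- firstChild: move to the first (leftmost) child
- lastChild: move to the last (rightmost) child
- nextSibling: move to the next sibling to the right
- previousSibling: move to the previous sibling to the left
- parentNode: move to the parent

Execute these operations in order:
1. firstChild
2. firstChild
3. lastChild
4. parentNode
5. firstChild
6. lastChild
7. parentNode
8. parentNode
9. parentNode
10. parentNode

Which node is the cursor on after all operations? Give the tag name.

Answer: p

Derivation:
After 1 (firstChild): label
After 2 (firstChild): meta
After 3 (lastChild): article
After 4 (parentNode): meta
After 5 (firstChild): li
After 6 (lastChild): h2
After 7 (parentNode): li
After 8 (parentNode): meta
After 9 (parentNode): label
After 10 (parentNode): p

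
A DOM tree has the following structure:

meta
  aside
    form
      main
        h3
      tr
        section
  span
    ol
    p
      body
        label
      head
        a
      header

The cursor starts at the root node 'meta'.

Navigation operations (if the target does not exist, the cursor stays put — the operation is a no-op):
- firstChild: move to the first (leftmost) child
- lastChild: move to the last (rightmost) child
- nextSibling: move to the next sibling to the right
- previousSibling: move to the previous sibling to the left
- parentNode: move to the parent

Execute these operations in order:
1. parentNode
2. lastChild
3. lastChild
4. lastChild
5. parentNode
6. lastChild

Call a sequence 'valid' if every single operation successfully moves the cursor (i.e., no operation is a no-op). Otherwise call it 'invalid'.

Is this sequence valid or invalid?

Answer: invalid

Derivation:
After 1 (parentNode): meta (no-op, stayed)
After 2 (lastChild): span
After 3 (lastChild): p
After 4 (lastChild): header
After 5 (parentNode): p
After 6 (lastChild): header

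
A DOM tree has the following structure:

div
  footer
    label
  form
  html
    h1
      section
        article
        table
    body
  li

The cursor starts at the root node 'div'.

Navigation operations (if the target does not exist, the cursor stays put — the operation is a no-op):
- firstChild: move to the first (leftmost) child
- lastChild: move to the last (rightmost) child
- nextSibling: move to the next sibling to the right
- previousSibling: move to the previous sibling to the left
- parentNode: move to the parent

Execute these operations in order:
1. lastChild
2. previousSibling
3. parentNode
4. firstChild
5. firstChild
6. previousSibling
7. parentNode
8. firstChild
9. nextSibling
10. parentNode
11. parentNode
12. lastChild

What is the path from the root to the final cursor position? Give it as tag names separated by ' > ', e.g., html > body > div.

Answer: div > li

Derivation:
After 1 (lastChild): li
After 2 (previousSibling): html
After 3 (parentNode): div
After 4 (firstChild): footer
After 5 (firstChild): label
After 6 (previousSibling): label (no-op, stayed)
After 7 (parentNode): footer
After 8 (firstChild): label
After 9 (nextSibling): label (no-op, stayed)
After 10 (parentNode): footer
After 11 (parentNode): div
After 12 (lastChild): li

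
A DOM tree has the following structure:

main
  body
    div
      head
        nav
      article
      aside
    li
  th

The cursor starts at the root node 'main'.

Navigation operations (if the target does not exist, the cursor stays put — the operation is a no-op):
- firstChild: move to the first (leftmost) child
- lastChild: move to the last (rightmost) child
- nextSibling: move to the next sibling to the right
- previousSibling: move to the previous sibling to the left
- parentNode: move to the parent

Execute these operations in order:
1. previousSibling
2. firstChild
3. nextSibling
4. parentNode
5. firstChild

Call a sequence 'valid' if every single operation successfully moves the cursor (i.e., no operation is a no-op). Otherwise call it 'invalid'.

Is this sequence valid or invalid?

Answer: invalid

Derivation:
After 1 (previousSibling): main (no-op, stayed)
After 2 (firstChild): body
After 3 (nextSibling): th
After 4 (parentNode): main
After 5 (firstChild): body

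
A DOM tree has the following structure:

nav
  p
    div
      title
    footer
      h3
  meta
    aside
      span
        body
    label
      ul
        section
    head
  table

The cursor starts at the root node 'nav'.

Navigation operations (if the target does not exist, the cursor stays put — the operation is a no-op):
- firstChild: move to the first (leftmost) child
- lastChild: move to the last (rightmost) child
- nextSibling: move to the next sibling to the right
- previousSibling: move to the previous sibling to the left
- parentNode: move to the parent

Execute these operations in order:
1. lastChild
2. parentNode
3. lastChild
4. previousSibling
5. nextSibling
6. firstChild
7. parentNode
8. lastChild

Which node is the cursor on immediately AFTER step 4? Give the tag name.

After 1 (lastChild): table
After 2 (parentNode): nav
After 3 (lastChild): table
After 4 (previousSibling): meta

Answer: meta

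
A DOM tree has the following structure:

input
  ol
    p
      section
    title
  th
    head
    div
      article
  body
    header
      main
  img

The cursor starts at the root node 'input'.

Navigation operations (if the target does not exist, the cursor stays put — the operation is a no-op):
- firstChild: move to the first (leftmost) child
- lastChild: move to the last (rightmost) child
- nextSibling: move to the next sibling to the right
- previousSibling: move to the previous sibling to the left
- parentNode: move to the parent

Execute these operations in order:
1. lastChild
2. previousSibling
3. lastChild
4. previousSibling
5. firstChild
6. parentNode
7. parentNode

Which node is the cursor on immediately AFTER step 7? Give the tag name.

After 1 (lastChild): img
After 2 (previousSibling): body
After 3 (lastChild): header
After 4 (previousSibling): header (no-op, stayed)
After 5 (firstChild): main
After 6 (parentNode): header
After 7 (parentNode): body

Answer: body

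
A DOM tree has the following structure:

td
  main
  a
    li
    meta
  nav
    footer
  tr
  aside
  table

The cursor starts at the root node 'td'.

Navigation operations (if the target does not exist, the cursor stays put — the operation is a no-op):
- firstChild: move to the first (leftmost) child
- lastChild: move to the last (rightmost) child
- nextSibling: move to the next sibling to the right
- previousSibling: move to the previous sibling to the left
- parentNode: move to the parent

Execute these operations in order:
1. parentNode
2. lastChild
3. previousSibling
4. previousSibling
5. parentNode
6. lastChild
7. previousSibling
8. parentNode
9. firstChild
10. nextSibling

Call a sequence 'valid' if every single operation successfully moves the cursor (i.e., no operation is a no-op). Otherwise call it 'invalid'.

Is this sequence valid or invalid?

Answer: invalid

Derivation:
After 1 (parentNode): td (no-op, stayed)
After 2 (lastChild): table
After 3 (previousSibling): aside
After 4 (previousSibling): tr
After 5 (parentNode): td
After 6 (lastChild): table
After 7 (previousSibling): aside
After 8 (parentNode): td
After 9 (firstChild): main
After 10 (nextSibling): a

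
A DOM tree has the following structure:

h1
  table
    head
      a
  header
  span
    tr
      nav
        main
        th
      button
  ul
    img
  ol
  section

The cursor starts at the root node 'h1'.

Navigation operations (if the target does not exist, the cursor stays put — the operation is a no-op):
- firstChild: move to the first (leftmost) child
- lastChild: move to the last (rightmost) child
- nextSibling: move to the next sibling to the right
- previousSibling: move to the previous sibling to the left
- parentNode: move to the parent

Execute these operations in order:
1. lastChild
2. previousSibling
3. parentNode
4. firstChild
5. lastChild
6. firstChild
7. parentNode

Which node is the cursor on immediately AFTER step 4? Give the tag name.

Answer: table

Derivation:
After 1 (lastChild): section
After 2 (previousSibling): ol
After 3 (parentNode): h1
After 4 (firstChild): table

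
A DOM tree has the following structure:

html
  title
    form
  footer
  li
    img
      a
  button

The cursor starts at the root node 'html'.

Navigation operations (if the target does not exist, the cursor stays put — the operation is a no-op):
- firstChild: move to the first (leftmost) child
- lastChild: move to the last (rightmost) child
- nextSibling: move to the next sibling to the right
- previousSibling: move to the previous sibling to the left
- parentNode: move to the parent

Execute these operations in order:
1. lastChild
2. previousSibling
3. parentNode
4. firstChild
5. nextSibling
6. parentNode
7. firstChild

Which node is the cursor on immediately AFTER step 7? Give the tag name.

Answer: title

Derivation:
After 1 (lastChild): button
After 2 (previousSibling): li
After 3 (parentNode): html
After 4 (firstChild): title
After 5 (nextSibling): footer
After 6 (parentNode): html
After 7 (firstChild): title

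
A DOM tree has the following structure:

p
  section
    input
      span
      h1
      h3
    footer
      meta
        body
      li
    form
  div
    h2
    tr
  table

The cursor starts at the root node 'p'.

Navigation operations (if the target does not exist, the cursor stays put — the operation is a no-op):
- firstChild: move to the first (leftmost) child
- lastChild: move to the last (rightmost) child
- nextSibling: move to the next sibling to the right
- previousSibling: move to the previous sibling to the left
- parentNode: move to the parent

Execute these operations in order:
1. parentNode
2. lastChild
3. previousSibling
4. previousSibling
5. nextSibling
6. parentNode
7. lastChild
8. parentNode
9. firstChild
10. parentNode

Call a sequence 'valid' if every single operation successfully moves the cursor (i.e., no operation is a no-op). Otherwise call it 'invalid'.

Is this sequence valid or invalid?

After 1 (parentNode): p (no-op, stayed)
After 2 (lastChild): table
After 3 (previousSibling): div
After 4 (previousSibling): section
After 5 (nextSibling): div
After 6 (parentNode): p
After 7 (lastChild): table
After 8 (parentNode): p
After 9 (firstChild): section
After 10 (parentNode): p

Answer: invalid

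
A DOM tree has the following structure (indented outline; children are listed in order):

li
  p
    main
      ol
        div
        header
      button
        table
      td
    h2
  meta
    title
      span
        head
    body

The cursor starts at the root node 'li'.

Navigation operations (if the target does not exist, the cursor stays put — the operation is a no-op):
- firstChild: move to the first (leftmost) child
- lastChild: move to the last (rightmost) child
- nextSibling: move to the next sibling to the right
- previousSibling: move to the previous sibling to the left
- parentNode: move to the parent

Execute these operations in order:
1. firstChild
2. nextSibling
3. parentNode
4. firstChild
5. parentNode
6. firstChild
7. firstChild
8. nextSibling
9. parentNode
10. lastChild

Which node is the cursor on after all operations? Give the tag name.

Answer: h2

Derivation:
After 1 (firstChild): p
After 2 (nextSibling): meta
After 3 (parentNode): li
After 4 (firstChild): p
After 5 (parentNode): li
After 6 (firstChild): p
After 7 (firstChild): main
After 8 (nextSibling): h2
After 9 (parentNode): p
After 10 (lastChild): h2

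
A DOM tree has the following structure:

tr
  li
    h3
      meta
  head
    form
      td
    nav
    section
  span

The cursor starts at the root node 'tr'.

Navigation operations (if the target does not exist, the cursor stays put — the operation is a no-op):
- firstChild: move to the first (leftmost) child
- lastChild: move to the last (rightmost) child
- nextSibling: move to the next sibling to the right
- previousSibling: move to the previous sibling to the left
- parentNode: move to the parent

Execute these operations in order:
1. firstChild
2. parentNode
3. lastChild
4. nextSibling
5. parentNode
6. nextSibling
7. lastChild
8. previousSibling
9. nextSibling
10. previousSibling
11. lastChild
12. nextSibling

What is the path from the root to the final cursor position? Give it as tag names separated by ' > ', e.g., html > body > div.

Answer: tr > head > section

Derivation:
After 1 (firstChild): li
After 2 (parentNode): tr
After 3 (lastChild): span
After 4 (nextSibling): span (no-op, stayed)
After 5 (parentNode): tr
After 6 (nextSibling): tr (no-op, stayed)
After 7 (lastChild): span
After 8 (previousSibling): head
After 9 (nextSibling): span
After 10 (previousSibling): head
After 11 (lastChild): section
After 12 (nextSibling): section (no-op, stayed)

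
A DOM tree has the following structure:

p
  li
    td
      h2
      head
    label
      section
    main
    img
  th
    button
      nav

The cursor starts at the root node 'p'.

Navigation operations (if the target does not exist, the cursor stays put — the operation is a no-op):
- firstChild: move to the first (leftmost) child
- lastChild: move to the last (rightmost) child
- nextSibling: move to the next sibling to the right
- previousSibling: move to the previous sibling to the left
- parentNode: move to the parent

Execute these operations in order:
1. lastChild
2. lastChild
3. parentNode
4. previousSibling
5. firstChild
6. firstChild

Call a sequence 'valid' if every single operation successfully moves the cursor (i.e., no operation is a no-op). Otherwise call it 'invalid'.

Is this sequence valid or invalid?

Answer: valid

Derivation:
After 1 (lastChild): th
After 2 (lastChild): button
After 3 (parentNode): th
After 4 (previousSibling): li
After 5 (firstChild): td
After 6 (firstChild): h2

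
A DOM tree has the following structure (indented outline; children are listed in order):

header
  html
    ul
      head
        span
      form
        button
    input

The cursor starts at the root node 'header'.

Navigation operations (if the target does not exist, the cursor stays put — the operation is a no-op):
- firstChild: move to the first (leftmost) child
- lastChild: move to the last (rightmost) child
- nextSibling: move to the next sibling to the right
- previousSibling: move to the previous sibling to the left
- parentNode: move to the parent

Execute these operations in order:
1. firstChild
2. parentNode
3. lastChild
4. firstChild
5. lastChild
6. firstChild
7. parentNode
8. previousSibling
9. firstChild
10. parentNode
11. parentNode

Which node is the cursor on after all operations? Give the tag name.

Answer: ul

Derivation:
After 1 (firstChild): html
After 2 (parentNode): header
After 3 (lastChild): html
After 4 (firstChild): ul
After 5 (lastChild): form
After 6 (firstChild): button
After 7 (parentNode): form
After 8 (previousSibling): head
After 9 (firstChild): span
After 10 (parentNode): head
After 11 (parentNode): ul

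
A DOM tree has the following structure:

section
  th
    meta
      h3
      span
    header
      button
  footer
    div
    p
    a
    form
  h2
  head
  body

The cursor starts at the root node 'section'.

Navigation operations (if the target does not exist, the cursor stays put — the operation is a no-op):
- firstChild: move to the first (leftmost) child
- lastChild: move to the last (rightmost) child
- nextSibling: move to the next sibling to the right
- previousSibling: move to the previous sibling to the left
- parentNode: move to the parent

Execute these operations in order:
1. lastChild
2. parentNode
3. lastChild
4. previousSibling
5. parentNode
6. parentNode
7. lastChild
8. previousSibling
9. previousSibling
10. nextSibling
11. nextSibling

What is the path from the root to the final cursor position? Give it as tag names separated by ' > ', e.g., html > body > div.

Answer: section > body

Derivation:
After 1 (lastChild): body
After 2 (parentNode): section
After 3 (lastChild): body
After 4 (previousSibling): head
After 5 (parentNode): section
After 6 (parentNode): section (no-op, stayed)
After 7 (lastChild): body
After 8 (previousSibling): head
After 9 (previousSibling): h2
After 10 (nextSibling): head
After 11 (nextSibling): body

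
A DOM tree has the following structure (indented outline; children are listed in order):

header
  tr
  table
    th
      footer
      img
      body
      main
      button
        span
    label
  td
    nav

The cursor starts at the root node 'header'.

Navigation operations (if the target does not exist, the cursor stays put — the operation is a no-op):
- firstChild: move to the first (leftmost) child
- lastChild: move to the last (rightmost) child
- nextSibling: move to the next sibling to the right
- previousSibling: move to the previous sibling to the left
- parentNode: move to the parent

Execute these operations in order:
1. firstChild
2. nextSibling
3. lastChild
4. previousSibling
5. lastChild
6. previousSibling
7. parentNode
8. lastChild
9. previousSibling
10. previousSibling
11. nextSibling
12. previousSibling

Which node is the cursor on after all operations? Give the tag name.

After 1 (firstChild): tr
After 2 (nextSibling): table
After 3 (lastChild): label
After 4 (previousSibling): th
After 5 (lastChild): button
After 6 (previousSibling): main
After 7 (parentNode): th
After 8 (lastChild): button
After 9 (previousSibling): main
After 10 (previousSibling): body
After 11 (nextSibling): main
After 12 (previousSibling): body

Answer: body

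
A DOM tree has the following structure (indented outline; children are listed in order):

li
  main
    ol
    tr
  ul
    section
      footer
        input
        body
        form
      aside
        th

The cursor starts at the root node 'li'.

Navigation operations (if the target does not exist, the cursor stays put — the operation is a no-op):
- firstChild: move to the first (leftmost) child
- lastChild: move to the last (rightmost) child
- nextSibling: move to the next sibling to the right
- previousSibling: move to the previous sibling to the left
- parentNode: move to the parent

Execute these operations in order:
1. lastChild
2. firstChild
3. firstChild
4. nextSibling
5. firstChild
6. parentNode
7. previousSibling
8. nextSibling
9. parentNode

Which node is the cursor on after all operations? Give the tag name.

After 1 (lastChild): ul
After 2 (firstChild): section
After 3 (firstChild): footer
After 4 (nextSibling): aside
After 5 (firstChild): th
After 6 (parentNode): aside
After 7 (previousSibling): footer
After 8 (nextSibling): aside
After 9 (parentNode): section

Answer: section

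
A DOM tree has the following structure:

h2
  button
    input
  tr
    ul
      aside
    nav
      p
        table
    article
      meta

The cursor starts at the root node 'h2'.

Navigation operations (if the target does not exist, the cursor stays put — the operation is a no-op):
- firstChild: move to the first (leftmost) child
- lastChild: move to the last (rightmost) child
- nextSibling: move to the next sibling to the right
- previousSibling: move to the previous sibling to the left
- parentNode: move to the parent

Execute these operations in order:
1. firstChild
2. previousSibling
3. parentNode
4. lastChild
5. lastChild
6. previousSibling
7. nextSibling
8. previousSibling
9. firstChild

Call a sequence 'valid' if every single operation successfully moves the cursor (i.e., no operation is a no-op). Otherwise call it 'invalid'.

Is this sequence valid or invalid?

Answer: invalid

Derivation:
After 1 (firstChild): button
After 2 (previousSibling): button (no-op, stayed)
After 3 (parentNode): h2
After 4 (lastChild): tr
After 5 (lastChild): article
After 6 (previousSibling): nav
After 7 (nextSibling): article
After 8 (previousSibling): nav
After 9 (firstChild): p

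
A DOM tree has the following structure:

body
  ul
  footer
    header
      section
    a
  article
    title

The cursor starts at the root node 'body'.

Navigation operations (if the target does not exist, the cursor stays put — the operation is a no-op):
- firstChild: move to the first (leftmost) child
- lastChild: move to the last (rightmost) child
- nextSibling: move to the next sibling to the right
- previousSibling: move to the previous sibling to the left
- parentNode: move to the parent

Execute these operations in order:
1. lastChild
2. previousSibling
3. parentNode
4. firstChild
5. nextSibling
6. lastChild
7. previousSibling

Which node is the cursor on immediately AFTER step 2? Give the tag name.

Answer: footer

Derivation:
After 1 (lastChild): article
After 2 (previousSibling): footer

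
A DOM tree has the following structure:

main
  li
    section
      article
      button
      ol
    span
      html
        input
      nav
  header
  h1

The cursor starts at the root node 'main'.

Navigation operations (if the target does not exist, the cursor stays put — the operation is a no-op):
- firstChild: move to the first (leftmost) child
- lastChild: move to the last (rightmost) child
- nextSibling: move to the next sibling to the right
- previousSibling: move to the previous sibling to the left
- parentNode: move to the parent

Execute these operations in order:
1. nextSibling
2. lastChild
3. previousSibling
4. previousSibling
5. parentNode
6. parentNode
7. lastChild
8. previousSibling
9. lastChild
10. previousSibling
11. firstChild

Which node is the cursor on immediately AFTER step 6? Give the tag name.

After 1 (nextSibling): main (no-op, stayed)
After 2 (lastChild): h1
After 3 (previousSibling): header
After 4 (previousSibling): li
After 5 (parentNode): main
After 6 (parentNode): main (no-op, stayed)

Answer: main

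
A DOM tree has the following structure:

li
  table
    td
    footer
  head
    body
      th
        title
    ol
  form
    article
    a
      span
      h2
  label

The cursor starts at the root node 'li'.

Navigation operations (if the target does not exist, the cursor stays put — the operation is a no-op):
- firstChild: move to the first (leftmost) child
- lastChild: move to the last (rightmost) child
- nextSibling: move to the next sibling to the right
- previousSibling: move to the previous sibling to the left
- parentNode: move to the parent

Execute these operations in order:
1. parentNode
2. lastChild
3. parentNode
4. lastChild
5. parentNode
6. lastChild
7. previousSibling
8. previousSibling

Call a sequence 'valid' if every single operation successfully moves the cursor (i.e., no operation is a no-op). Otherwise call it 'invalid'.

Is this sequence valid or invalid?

Answer: invalid

Derivation:
After 1 (parentNode): li (no-op, stayed)
After 2 (lastChild): label
After 3 (parentNode): li
After 4 (lastChild): label
After 5 (parentNode): li
After 6 (lastChild): label
After 7 (previousSibling): form
After 8 (previousSibling): head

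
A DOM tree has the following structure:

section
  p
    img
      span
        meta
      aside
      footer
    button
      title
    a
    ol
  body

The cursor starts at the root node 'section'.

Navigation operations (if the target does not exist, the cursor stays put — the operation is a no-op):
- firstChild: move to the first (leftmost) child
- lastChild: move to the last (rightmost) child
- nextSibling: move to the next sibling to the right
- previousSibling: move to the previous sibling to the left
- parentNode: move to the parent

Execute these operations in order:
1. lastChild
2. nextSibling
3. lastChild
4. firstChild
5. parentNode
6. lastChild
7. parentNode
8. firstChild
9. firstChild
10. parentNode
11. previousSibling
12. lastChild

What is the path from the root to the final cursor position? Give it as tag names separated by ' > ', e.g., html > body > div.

Answer: section > p > ol

Derivation:
After 1 (lastChild): body
After 2 (nextSibling): body (no-op, stayed)
After 3 (lastChild): body (no-op, stayed)
After 4 (firstChild): body (no-op, stayed)
After 5 (parentNode): section
After 6 (lastChild): body
After 7 (parentNode): section
After 8 (firstChild): p
After 9 (firstChild): img
After 10 (parentNode): p
After 11 (previousSibling): p (no-op, stayed)
After 12 (lastChild): ol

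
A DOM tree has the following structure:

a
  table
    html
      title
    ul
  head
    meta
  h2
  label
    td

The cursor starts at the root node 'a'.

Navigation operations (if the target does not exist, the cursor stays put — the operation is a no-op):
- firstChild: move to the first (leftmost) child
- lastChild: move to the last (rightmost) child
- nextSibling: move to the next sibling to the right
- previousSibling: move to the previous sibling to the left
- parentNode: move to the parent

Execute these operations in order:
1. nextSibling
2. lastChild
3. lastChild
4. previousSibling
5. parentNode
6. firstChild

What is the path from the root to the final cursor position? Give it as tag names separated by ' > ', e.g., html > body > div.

Answer: a > label > td

Derivation:
After 1 (nextSibling): a (no-op, stayed)
After 2 (lastChild): label
After 3 (lastChild): td
After 4 (previousSibling): td (no-op, stayed)
After 5 (parentNode): label
After 6 (firstChild): td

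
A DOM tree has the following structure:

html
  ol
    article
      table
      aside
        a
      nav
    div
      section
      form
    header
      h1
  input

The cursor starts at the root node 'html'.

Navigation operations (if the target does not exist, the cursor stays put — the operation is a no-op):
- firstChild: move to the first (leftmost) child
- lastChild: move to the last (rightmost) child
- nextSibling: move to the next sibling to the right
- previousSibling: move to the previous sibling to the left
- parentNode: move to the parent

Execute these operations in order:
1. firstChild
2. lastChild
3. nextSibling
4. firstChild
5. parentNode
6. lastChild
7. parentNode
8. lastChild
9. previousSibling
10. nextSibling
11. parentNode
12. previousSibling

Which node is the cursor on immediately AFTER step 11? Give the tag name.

Answer: header

Derivation:
After 1 (firstChild): ol
After 2 (lastChild): header
After 3 (nextSibling): header (no-op, stayed)
After 4 (firstChild): h1
After 5 (parentNode): header
After 6 (lastChild): h1
After 7 (parentNode): header
After 8 (lastChild): h1
After 9 (previousSibling): h1 (no-op, stayed)
After 10 (nextSibling): h1 (no-op, stayed)
After 11 (parentNode): header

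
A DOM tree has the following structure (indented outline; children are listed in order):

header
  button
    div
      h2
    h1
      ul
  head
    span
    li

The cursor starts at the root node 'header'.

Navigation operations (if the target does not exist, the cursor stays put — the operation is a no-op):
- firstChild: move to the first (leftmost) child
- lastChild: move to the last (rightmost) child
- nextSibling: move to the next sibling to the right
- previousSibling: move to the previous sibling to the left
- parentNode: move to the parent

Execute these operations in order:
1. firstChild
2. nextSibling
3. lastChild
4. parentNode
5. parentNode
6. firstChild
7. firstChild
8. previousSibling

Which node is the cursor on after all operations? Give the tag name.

Answer: div

Derivation:
After 1 (firstChild): button
After 2 (nextSibling): head
After 3 (lastChild): li
After 4 (parentNode): head
After 5 (parentNode): header
After 6 (firstChild): button
After 7 (firstChild): div
After 8 (previousSibling): div (no-op, stayed)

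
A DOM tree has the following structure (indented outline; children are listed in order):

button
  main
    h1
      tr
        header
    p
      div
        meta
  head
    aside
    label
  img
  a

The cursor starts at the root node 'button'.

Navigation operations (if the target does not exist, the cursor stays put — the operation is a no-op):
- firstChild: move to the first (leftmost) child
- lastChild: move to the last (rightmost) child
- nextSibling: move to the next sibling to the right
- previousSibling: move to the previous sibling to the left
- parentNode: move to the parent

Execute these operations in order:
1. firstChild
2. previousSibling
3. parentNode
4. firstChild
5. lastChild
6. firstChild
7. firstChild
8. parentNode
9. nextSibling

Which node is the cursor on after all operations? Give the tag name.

After 1 (firstChild): main
After 2 (previousSibling): main (no-op, stayed)
After 3 (parentNode): button
After 4 (firstChild): main
After 5 (lastChild): p
After 6 (firstChild): div
After 7 (firstChild): meta
After 8 (parentNode): div
After 9 (nextSibling): div (no-op, stayed)

Answer: div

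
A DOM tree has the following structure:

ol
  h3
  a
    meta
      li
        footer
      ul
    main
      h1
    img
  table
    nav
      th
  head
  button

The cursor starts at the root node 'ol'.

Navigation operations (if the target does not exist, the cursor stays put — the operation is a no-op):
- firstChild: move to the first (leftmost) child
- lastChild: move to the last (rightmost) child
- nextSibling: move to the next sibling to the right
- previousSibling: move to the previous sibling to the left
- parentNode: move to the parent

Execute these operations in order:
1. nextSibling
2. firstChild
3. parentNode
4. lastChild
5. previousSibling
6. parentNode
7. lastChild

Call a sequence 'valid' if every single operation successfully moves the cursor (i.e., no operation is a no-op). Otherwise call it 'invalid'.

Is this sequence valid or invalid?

After 1 (nextSibling): ol (no-op, stayed)
After 2 (firstChild): h3
After 3 (parentNode): ol
After 4 (lastChild): button
After 5 (previousSibling): head
After 6 (parentNode): ol
After 7 (lastChild): button

Answer: invalid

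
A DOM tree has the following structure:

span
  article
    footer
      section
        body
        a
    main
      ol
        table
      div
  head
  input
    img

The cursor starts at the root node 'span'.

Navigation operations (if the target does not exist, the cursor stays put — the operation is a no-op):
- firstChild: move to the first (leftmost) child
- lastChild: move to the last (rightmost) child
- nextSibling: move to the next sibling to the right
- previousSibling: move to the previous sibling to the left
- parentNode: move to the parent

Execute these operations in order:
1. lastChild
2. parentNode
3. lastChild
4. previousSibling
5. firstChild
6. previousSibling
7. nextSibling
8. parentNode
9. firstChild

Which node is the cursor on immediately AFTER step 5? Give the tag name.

After 1 (lastChild): input
After 2 (parentNode): span
After 3 (lastChild): input
After 4 (previousSibling): head
After 5 (firstChild): head (no-op, stayed)

Answer: head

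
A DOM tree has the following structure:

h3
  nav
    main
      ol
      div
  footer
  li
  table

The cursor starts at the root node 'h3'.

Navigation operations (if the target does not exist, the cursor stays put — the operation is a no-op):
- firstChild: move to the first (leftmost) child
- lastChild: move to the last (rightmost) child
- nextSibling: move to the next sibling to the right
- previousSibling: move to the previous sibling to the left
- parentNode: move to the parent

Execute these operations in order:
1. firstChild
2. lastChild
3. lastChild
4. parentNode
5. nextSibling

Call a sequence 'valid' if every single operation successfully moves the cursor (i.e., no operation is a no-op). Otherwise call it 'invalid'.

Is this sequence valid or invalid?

After 1 (firstChild): nav
After 2 (lastChild): main
After 3 (lastChild): div
After 4 (parentNode): main
After 5 (nextSibling): main (no-op, stayed)

Answer: invalid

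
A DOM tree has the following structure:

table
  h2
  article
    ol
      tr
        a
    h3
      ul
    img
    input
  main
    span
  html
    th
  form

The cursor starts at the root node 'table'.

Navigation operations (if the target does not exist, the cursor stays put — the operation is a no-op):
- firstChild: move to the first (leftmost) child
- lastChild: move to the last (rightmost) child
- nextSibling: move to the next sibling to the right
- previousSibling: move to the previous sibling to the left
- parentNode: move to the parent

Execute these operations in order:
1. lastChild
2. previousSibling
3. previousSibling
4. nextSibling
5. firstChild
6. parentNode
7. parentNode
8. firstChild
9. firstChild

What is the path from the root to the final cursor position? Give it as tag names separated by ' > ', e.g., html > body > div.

After 1 (lastChild): form
After 2 (previousSibling): html
After 3 (previousSibling): main
After 4 (nextSibling): html
After 5 (firstChild): th
After 6 (parentNode): html
After 7 (parentNode): table
After 8 (firstChild): h2
After 9 (firstChild): h2 (no-op, stayed)

Answer: table > h2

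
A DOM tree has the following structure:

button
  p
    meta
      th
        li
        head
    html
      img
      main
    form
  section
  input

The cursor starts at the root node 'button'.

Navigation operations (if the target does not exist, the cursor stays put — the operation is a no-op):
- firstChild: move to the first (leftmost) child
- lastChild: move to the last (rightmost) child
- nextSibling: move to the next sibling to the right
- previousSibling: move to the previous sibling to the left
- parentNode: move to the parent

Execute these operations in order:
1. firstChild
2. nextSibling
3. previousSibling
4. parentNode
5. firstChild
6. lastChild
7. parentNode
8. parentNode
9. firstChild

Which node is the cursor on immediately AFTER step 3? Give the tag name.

After 1 (firstChild): p
After 2 (nextSibling): section
After 3 (previousSibling): p

Answer: p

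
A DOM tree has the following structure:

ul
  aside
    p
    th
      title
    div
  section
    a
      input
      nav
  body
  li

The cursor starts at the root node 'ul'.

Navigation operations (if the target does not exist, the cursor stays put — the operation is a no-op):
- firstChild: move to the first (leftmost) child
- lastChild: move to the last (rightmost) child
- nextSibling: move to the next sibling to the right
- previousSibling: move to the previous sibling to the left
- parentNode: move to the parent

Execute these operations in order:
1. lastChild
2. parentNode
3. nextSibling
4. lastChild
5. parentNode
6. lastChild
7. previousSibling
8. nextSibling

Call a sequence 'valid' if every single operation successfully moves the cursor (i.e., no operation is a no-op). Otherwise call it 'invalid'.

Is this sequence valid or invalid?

Answer: invalid

Derivation:
After 1 (lastChild): li
After 2 (parentNode): ul
After 3 (nextSibling): ul (no-op, stayed)
After 4 (lastChild): li
After 5 (parentNode): ul
After 6 (lastChild): li
After 7 (previousSibling): body
After 8 (nextSibling): li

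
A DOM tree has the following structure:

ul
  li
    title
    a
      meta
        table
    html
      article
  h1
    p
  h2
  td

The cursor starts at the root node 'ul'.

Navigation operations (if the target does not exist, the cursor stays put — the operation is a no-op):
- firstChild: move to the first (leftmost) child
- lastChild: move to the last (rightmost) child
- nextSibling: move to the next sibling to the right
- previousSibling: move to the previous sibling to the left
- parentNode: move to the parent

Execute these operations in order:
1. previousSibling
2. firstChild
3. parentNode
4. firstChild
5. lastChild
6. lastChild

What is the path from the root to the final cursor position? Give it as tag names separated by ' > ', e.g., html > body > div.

Answer: ul > li > html > article

Derivation:
After 1 (previousSibling): ul (no-op, stayed)
After 2 (firstChild): li
After 3 (parentNode): ul
After 4 (firstChild): li
After 5 (lastChild): html
After 6 (lastChild): article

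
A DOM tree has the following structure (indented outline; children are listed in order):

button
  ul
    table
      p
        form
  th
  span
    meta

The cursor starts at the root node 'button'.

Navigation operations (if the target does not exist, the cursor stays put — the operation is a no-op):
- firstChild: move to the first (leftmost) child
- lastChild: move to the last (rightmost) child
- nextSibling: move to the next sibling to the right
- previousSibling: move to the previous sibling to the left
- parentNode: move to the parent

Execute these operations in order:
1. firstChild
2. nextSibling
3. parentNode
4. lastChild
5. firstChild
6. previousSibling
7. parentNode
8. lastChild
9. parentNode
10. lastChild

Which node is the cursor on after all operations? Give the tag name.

Answer: meta

Derivation:
After 1 (firstChild): ul
After 2 (nextSibling): th
After 3 (parentNode): button
After 4 (lastChild): span
After 5 (firstChild): meta
After 6 (previousSibling): meta (no-op, stayed)
After 7 (parentNode): span
After 8 (lastChild): meta
After 9 (parentNode): span
After 10 (lastChild): meta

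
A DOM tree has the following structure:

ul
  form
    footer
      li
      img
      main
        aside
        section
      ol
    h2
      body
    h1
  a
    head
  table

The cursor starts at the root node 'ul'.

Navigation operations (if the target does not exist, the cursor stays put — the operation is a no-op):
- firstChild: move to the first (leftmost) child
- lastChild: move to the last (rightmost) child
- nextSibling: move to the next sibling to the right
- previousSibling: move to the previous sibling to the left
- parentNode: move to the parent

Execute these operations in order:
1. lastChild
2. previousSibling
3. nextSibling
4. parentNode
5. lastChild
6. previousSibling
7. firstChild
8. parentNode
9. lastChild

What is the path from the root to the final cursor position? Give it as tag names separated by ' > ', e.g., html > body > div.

After 1 (lastChild): table
After 2 (previousSibling): a
After 3 (nextSibling): table
After 4 (parentNode): ul
After 5 (lastChild): table
After 6 (previousSibling): a
After 7 (firstChild): head
After 8 (parentNode): a
After 9 (lastChild): head

Answer: ul > a > head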